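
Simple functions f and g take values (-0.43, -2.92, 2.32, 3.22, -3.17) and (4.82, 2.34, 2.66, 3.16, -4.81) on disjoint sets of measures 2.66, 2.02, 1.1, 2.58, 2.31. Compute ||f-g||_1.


Step 1: Compute differences f_i - g_i:
  -0.43 - 4.82 = -5.25
  -2.92 - 2.34 = -5.26
  2.32 - 2.66 = -0.34
  3.22 - 3.16 = 0.06
  -3.17 - -4.81 = 1.64
Step 2: Compute |diff|^1 * measure for each set:
  |-5.25|^1 * 2.66 = 5.25 * 2.66 = 13.965
  |-5.26|^1 * 2.02 = 5.26 * 2.02 = 10.6252
  |-0.34|^1 * 1.1 = 0.34 * 1.1 = 0.374
  |0.06|^1 * 2.58 = 0.06 * 2.58 = 0.1548
  |1.64|^1 * 2.31 = 1.64 * 2.31 = 3.7884
Step 3: Sum = 28.9074
Step 4: ||f-g||_1 = (28.9074)^(1/1) = 28.9074


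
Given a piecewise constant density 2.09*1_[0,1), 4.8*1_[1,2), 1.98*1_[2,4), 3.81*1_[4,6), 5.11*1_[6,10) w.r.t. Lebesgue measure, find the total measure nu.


Integrate each piece of the Radon-Nikodym derivative:
Step 1: integral_0^1 2.09 dx = 2.09*(1-0) = 2.09*1 = 2.09
Step 2: integral_1^2 4.8 dx = 4.8*(2-1) = 4.8*1 = 4.8
Step 3: integral_2^4 1.98 dx = 1.98*(4-2) = 1.98*2 = 3.96
Step 4: integral_4^6 3.81 dx = 3.81*(6-4) = 3.81*2 = 7.62
Step 5: integral_6^10 5.11 dx = 5.11*(10-6) = 5.11*4 = 20.44
Total: 2.09 + 4.8 + 3.96 + 7.62 + 20.44 = 38.91


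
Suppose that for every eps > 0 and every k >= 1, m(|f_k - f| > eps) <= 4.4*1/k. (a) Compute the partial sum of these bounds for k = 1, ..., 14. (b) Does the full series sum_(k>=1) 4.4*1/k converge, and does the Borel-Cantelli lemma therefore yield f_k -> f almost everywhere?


Step 1: List the terms 4.4*1/k for k = 1 to 14:
  k=1: 4.4
  k=2: 2.2
  k=3: 1.466667
  k=4: 1.1
  k=5: 0.88
  k=6: 0.733333
  k=7: 0.628571
  k=8: 0.55
  k=9: 0.488889
  k=10: 0.44
  k=11: 0.4
  k=12: 0.366667
  k=13: 0.338462
  k=14: 0.314286
Step 2: Partial sum = 4.4 + 2.2 + 1.466667 + 1.1 + 0.88 + 0.733333 + 0.628571 + 0.55 + 0.488889 + 0.44 + 0.4 + 0.366667 + 0.338462 + 0.314286
     = 14.306874
Step 3: The full series sum_(k>=1) 4.4*1/k diverges (harmonic series, p = 1; a nonzero constant multiple of a divergent series diverges).
Step 4: The (first) Borel-Cantelli lemma requires a summable sequence of measures, so it does not apply here;
        from this bound alone no conclusion about a.e. convergence can be drawn (convergence in measure still
        gives an a.e.-convergent subsequence, but not a.e. convergence of the whole sequence).
Conclusion: series diverges; Borel-Cantelli is inconclusive about a.e. convergence of f_k.


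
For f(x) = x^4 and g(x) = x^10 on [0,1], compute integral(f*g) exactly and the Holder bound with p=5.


Step 1: Exact integral of f*g = integral(x^14, 0, 1) = 1/15
     = 0.066667
Step 2: Holder bound with p=5, q=1.25:
  ||f||_p = (integral x^20 dx)^(1/5) = (1/21)^(1/5) = 0.543946
  ||g||_q = (integral x^12.5 dx)^(1/1.25) = (1/13.5)^(1/1.25) = 0.124662
Step 3: Holder bound = ||f||_p * ||g||_q = 0.543946 * 0.124662 = 0.067809
Verification: 0.066667 <= 0.067809 (Holder holds)


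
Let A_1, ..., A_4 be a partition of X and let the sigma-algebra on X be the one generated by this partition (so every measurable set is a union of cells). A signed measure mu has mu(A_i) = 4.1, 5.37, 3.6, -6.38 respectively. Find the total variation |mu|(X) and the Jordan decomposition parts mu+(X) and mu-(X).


Step 1: Every measurable set is a union of atoms (the cells / points), so a Hahn decomposition is
  obtained by grouping atoms by sign: P = union of atoms with mu > 0, N = union of the remaining atoms.
  Atoms in P (indices): 1, 2, 3;  atoms in N (indices): 4
  Positive values: 4.1, 5.37, 3.6
  Negative values: -6.38
Step 2: mu+(X) = mu(P) = sum of positive atom values = 13.07
Step 3: mu-(X) = -mu(N) = sum of |negative atom values| = 6.38
Step 4: |mu|(X) = mu+(X) + mu-(X) = 13.07 + 6.38 = 19.45


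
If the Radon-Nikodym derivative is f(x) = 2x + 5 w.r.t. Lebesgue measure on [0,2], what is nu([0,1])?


nu(A) = integral_A (dnu/dmu) dmu = integral_0^1 (2x + 5) dx
Step 1: Antiderivative F(x) = (2/2)x^2 + 5x
Step 2: F(1) = (2/2)*1^2 + 5*1 = 1 + 5 = 6
Step 3: F(0) = (2/2)*0^2 + 5*0 = 0.0 + 0 = 0.0
Step 4: nu([0,1]) = F(1) - F(0) = 6 - 0.0 = 6


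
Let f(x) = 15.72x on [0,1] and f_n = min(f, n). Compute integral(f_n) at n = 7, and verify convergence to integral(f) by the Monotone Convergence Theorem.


f(x) = 15.72x on [0,1]; f_n(x) = min(15.72x, n). At n = 7:
Step 1: f(x) reaches 7 at x = 7/15.72 = 0.445293
Step 2: integral(f_7) = integral(15.72x, 0, 0.445293) + integral(7, 0.445293, 1)
       = 15.72*0.445293^2/2 + 7*(1 - 0.445293)
       = 1.558524 + 3.882952
       = 5.441476
Step 3: As n -> infinity, f_n increases to f, so by MCT integral(f_n) -> integral(f) = 15.72/2 = 7.86.
Convergence: integral(f_7) = 5.441476 -> 7.86 as n -> infinity


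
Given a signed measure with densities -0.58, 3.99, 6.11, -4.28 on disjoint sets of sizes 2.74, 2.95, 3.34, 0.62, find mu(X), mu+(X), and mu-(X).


Step 1: Compute signed measure on each set:
  Set 1: -0.58 * 2.74 = -1.5892
  Set 2: 3.99 * 2.95 = 11.7705
  Set 3: 6.11 * 3.34 = 20.4074
  Set 4: -4.28 * 0.62 = -2.6536
Step 2: Total signed measure = (-1.5892) + (11.7705) + (20.4074) + (-2.6536)
     = 27.9351
Step 3: Positive part mu+(X) = sum of positive contributions = 32.1779
Step 4: Negative part mu-(X) = |sum of negative contributions| = 4.2428


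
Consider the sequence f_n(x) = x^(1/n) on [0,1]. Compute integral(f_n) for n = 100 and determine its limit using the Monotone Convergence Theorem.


At n = 100: f_100(x) = x^(1/100).
Step 1: integral(x^(1/100), 0, 1) = [x^(1/100+1) / (1/100+1)] from 0 to 1
     = 1 / (1/100 + 1) = 1 / ((100+1)/100) = 100/(100+1)
     = 100/101 = 0.990099
Step 2: As n -> infinity, f_n(x) = x^(1/n) -> 1 for x in (0,1], and f_n is increasing in n.
By MCT, lim_n integral(f_n) = integral(lim_n f_n) = integral(1, 0, 1) = 1.
Step 3: Verify convergence: 100/101 = 0.990099 -> 1


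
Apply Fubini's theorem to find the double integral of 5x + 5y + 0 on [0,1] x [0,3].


By Fubini, integrate in x first, then y.
Step 1: Fix y, integrate over x in [0,1]:
  integral(5x + 5y + 0, x=0..1)
  = 5*(1^2 - 0^2)/2 + (5y + 0)*(1 - 0)
  = 2.5 + (5y + 0)*1
  = 2.5 + 5y + 0
  = 2.5 + 5y
Step 2: Integrate over y in [0,3]:
  integral(2.5 + 5y, y=0..3)
  = 2.5*3 + 5*(3^2 - 0^2)/2
  = 7.5 + 22.5
  = 30


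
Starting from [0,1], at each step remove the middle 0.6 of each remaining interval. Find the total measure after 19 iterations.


Step 1: At each step, fraction remaining = 1 - 0.6 = 0.4
Step 2: After 19 steps, measure = (0.4)^19
Result = 2.748779e-08


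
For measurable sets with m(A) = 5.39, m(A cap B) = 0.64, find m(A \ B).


m(A \ B) = m(A) - m(A n B)
= 5.39 - 0.64
= 4.75


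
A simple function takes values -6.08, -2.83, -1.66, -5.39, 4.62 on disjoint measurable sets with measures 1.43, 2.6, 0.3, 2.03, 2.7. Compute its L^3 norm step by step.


Step 1: Compute |f_i|^3 for each value:
  |-6.08|^3 = 224.755712
  |-2.83|^3 = 22.665187
  |-1.66|^3 = 4.574296
  |-5.39|^3 = 156.590819
  |4.62|^3 = 98.611128
Step 2: Multiply by measures and sum:
  224.755712 * 1.43 = 321.400668
  22.665187 * 2.6 = 58.929486
  4.574296 * 0.3 = 1.372289
  156.590819 * 2.03 = 317.879363
  98.611128 * 2.7 = 266.250046
Sum = 321.400668 + 58.929486 + 1.372289 + 317.879363 + 266.250046 = 965.831851
Step 3: Take the p-th root:
||f||_3 = (965.831851)^(1/3) = 9.884784


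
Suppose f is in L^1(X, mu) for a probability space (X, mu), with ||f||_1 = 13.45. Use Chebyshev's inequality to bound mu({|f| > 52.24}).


Chebyshev/Markov inequality: mu(|f| > eps) <= (||f||_p / eps)^p
Step 1: ||f||_1 / eps = 13.45 / 52.24 = 0.257466
Step 2: Raise to power p = 1:
  (0.257466)^1 = 0.257466
Step 3: Therefore mu(|f| > 52.24) <= 0.257466


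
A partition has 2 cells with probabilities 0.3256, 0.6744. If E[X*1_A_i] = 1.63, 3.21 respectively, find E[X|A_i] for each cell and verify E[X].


For each cell A_i: E[X|A_i] = E[X*1_A_i] / P(A_i)
Step 1: E[X|A_1] = 1.63 / 0.3256 = 5.006143
Step 2: E[X|A_2] = 3.21 / 0.6744 = 4.759786
Verification: E[X] = sum E[X*1_A_i] = 1.63 + 3.21 = 4.84


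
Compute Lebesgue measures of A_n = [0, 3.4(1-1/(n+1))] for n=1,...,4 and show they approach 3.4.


By continuity of measure from below: if A_n increases to A, then m(A_n) -> m(A).
Here A = [0, 3.4], so m(A) = 3.4
Step 1: a_1 = 3.4*(1 - 1/2) = 1.7, m(A_1) = 1.7
Step 2: a_2 = 3.4*(1 - 1/3) = 2.2667, m(A_2) = 2.2667
Step 3: a_3 = 3.4*(1 - 1/4) = 2.55, m(A_3) = 2.55
Step 4: a_4 = 3.4*(1 - 1/5) = 2.72, m(A_4) = 2.72
Limit: m(A_n) -> m([0,3.4]) = 3.4


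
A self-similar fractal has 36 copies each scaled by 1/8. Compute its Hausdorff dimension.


For a self-similar set with N copies scaled by 1/r:
dim_H = log(N)/log(r) = log(36)/log(8)
= 3.583519/2.079442
= 1.723308


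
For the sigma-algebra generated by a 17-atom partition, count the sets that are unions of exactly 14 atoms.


Each element of F is a union of some subset of the 17 atoms.
Elements that are unions of exactly 14 atoms correspond to 14-element subsets of the 17 atoms.
Count = C(17, 14) = 17! / (14! * 3!) = 680.


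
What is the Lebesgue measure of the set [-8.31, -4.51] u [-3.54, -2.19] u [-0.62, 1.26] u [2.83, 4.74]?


For pairwise disjoint intervals, m(union) = sum of lengths.
= (-4.51 - -8.31) + (-2.19 - -3.54) + (1.26 - -0.62) + (4.74 - 2.83)
= 3.8 + 1.35 + 1.88 + 1.91
= 8.94


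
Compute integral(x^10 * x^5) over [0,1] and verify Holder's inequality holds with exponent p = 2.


Step 1: Exact integral of f*g = integral(x^15, 0, 1) = 1/16
     = 0.0625
Step 2: Holder bound with p=2, q=2:
  ||f||_p = (integral x^20 dx)^(1/2) = (1/21)^(1/2) = 0.218218
  ||g||_q = (integral x^10 dx)^(1/2) = (1/11)^(1/2) = 0.301511
Step 3: Holder bound = ||f||_p * ||g||_q = 0.218218 * 0.301511 = 0.065795
Verification: 0.0625 <= 0.065795 (Holder holds)


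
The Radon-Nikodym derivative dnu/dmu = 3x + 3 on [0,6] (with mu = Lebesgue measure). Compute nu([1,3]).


nu(A) = integral_A (dnu/dmu) dmu = integral_1^3 (3x + 3) dx
Step 1: Antiderivative F(x) = (3/2)x^2 + 3x
Step 2: F(3) = (3/2)*3^2 + 3*3 = 13.5 + 9 = 22.5
Step 3: F(1) = (3/2)*1^2 + 3*1 = 1.5 + 3 = 4.5
Step 4: nu([1,3]) = F(3) - F(1) = 22.5 - 4.5 = 18


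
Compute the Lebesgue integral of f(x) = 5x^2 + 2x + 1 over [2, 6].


The Lebesgue integral of a Riemann-integrable function agrees with the Riemann integral.
Antiderivative F(x) = (5/3)x^3 + (2/2)x^2 + 1x
F(6) = (5/3)*6^3 + (2/2)*6^2 + 1*6
     = (5/3)*216 + (2/2)*36 + 1*6
     = 360 + 36 + 6
     = 402
F(2) = 19.333333
Integral = F(6) - F(2) = 402 - 19.333333 = 382.666667


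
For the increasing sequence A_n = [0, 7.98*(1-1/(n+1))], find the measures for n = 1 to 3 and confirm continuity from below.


By continuity of measure from below: if A_n increases to A, then m(A_n) -> m(A).
Here A = [0, 7.98], so m(A) = 7.98
Step 1: a_1 = 7.98*(1 - 1/2) = 3.99, m(A_1) = 3.99
Step 2: a_2 = 7.98*(1 - 1/3) = 5.32, m(A_2) = 5.32
Step 3: a_3 = 7.98*(1 - 1/4) = 5.985, m(A_3) = 5.985
Limit: m(A_n) -> m([0,7.98]) = 7.98


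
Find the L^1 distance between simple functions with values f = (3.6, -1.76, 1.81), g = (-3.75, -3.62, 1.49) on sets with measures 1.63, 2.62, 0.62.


Step 1: Compute differences f_i - g_i:
  3.6 - -3.75 = 7.35
  -1.76 - -3.62 = 1.86
  1.81 - 1.49 = 0.32
Step 2: Compute |diff|^1 * measure for each set:
  |7.35|^1 * 1.63 = 7.35 * 1.63 = 11.9805
  |1.86|^1 * 2.62 = 1.86 * 2.62 = 4.8732
  |0.32|^1 * 0.62 = 0.32 * 0.62 = 0.1984
Step 3: Sum = 17.0521
Step 4: ||f-g||_1 = (17.0521)^(1/1) = 17.0521


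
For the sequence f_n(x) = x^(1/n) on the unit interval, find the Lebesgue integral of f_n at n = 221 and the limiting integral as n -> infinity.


At n = 221: f_221(x) = x^(1/221).
Step 1: integral(x^(1/221), 0, 1) = [x^(1/221+1) / (1/221+1)] from 0 to 1
     = 1 / (1/221 + 1) = 1 / ((221+1)/221) = 221/(221+1)
     = 221/222 = 0.995495
Step 2: As n -> infinity, f_n(x) = x^(1/n) -> 1 for x in (0,1], and f_n is increasing in n.
By MCT, lim_n integral(f_n) = integral(lim_n f_n) = integral(1, 0, 1) = 1.
Step 3: Verify convergence: 221/222 = 0.995495 -> 1


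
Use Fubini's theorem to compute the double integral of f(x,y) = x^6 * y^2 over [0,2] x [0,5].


By Fubini's theorem, the double integral factors as a product of single integrals:
Step 1: integral_0^2 x^6 dx = [x^7/7] from 0 to 2
     = 2^7/7 = 18.285714
Step 2: integral_0^5 y^2 dy = [y^3/3] from 0 to 5
     = 5^3/3 = 41.666667
Step 3: Double integral = 18.285714 * 41.666667 = 761.904762


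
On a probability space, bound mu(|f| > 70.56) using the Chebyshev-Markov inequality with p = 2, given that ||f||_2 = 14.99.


Chebyshev/Markov inequality: mu(|f| > eps) <= (||f||_p / eps)^p
Step 1: ||f||_2 / eps = 14.99 / 70.56 = 0.212443
Step 2: Raise to power p = 2:
  (0.212443)^2 = 0.045132
Step 3: Therefore mu(|f| > 70.56) <= 0.045132


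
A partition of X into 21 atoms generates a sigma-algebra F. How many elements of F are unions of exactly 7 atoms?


Each element of F is a union of some subset of the 21 atoms.
Elements that are unions of exactly 7 atoms correspond to 7-element subsets of the 21 atoms.
Count = C(21, 7) = 21! / (7! * 14!) = 116280.


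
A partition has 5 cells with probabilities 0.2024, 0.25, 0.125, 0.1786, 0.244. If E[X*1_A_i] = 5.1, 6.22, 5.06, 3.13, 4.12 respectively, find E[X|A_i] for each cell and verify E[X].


For each cell A_i: E[X|A_i] = E[X*1_A_i] / P(A_i)
Step 1: E[X|A_1] = 5.1 / 0.2024 = 25.197628
Step 2: E[X|A_2] = 6.22 / 0.25 = 24.88
Step 3: E[X|A_3] = 5.06 / 0.125 = 40.48
Step 4: E[X|A_4] = 3.13 / 0.1786 = 17.525196
Step 5: E[X|A_5] = 4.12 / 0.244 = 16.885246
Verification: E[X] = sum E[X*1_A_i] = 5.1 + 6.22 + 5.06 + 3.13 + 4.12 = 23.63


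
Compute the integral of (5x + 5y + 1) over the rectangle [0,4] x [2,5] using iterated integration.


By Fubini, integrate in x first, then y.
Step 1: Fix y, integrate over x in [0,4]:
  integral(5x + 5y + 1, x=0..4)
  = 5*(4^2 - 0^2)/2 + (5y + 1)*(4 - 0)
  = 40 + (5y + 1)*4
  = 40 + 20y + 4
  = 44 + 20y
Step 2: Integrate over y in [2,5]:
  integral(44 + 20y, y=2..5)
  = 44*3 + 20*(5^2 - 2^2)/2
  = 132 + 210
  = 342


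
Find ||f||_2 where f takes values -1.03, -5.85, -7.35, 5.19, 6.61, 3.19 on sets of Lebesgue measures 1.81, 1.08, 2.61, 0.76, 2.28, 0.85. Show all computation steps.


Step 1: Compute |f_i|^2 for each value:
  |-1.03|^2 = 1.0609
  |-5.85|^2 = 34.2225
  |-7.35|^2 = 54.0225
  |5.19|^2 = 26.9361
  |6.61|^2 = 43.6921
  |3.19|^2 = 10.1761
Step 2: Multiply by measures and sum:
  1.0609 * 1.81 = 1.920229
  34.2225 * 1.08 = 36.9603
  54.0225 * 2.61 = 140.998725
  26.9361 * 0.76 = 20.471436
  43.6921 * 2.28 = 99.617988
  10.1761 * 0.85 = 8.649685
Sum = 1.920229 + 36.9603 + 140.998725 + 20.471436 + 99.617988 + 8.649685 = 308.618363
Step 3: Take the p-th root:
||f||_2 = (308.618363)^(1/2) = 17.567537


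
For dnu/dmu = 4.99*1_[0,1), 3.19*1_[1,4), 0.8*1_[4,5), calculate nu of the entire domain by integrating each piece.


Integrate each piece of the Radon-Nikodym derivative:
Step 1: integral_0^1 4.99 dx = 4.99*(1-0) = 4.99*1 = 4.99
Step 2: integral_1^4 3.19 dx = 3.19*(4-1) = 3.19*3 = 9.57
Step 3: integral_4^5 0.8 dx = 0.8*(5-4) = 0.8*1 = 0.8
Total: 4.99 + 9.57 + 0.8 = 15.36


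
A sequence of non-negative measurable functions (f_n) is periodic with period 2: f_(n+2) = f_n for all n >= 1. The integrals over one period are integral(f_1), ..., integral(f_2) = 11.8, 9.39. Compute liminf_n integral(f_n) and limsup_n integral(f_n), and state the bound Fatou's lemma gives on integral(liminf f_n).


The sequence (integral(f_n)) is periodic with period 2, repeating the values 11.8, 9.39 indefinitely.
Step 1: For a periodic sequence, every tail (a_m, a_(m+1), ...) contains all 2 period values infinitely often.
Step 2: Hence inf of every tail = min of the period values = min(11.8, 9.39) = 9.39.
        liminf_n integral(f_n) = sup over m of (inf of tail from m) = 9.39.
Step 3: Similarly sup of every tail = max of the period values = 11.8.
        limsup_n integral(f_n) = 11.8.
Step 4: Fatou's lemma: integral(liminf_n f_n) <= liminf_n integral(f_n) = 9.39.
        So the integral of the pointwise liminf is at most 9.39.


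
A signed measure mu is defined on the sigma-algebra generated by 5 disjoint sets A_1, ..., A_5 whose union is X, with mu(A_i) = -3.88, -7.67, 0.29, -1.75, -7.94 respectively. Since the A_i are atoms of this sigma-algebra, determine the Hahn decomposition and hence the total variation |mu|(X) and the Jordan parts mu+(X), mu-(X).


Step 1: Every measurable set is a union of atoms (the cells / points), so a Hahn decomposition is
  obtained by grouping atoms by sign: P = union of atoms with mu > 0, N = union of the remaining atoms.
  Atoms in P (indices): 3;  atoms in N (indices): 1, 2, 4, 5
  Positive values: 0.29
  Negative values: -3.88, -7.67, -1.75, -7.94
Step 2: mu+(X) = mu(P) = sum of positive atom values = 0.29
Step 3: mu-(X) = -mu(N) = sum of |negative atom values| = 21.24
Step 4: |mu|(X) = mu+(X) + mu-(X) = 0.29 + 21.24 = 21.53


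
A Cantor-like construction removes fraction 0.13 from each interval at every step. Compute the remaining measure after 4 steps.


Step 1: At each step, fraction remaining = 1 - 0.13 = 0.87
Step 2: After 4 steps, measure = (0.87)^4
Step 3: Computing the power step by step:
  After step 1: 0.87
  After step 2: 0.7569
  After step 3: 0.658503
  After step 4: 0.572898
Result = 0.572898


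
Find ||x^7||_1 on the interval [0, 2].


Step 1: ||f||_1 = (integral_0^2 |x^7|^1 dx)^(1/1)
     = (integral_0^2 x^7 dx)^(1/1)
Step 2: integral_0^2 x^7 dx = [x^8/(8)] from 0 to 2 = 2^8/8
     = 256/8 = 32
Step 3: ||f||_1 = (32)^(1/1) = 32


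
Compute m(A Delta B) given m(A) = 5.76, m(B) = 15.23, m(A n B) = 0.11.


m(A Delta B) = m(A) + m(B) - 2*m(A n B)
= 5.76 + 15.23 - 2*0.11
= 5.76 + 15.23 - 0.22
= 20.77


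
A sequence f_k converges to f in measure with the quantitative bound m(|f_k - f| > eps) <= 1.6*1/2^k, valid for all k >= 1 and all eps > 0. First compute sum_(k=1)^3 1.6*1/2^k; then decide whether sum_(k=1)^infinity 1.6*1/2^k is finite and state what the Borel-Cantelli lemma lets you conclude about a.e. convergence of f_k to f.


Step 1: List the terms 1.6*1/2^k for k = 1 to 3:
  k=1: 0.8
  k=2: 0.4
  k=3: 0.2
Step 2: Partial sum = 0.8 + 0.4 + 0.2
     = 1.4
Step 3: The full series sum_(k>=1) 1.6*1/2^k converges (geometric series with ratio 1/2 < 1; a constant multiple of a convergent series converges).
Step 4: Fix eps > 0. Since sum_k m(|f_k - f| > eps) < infinity, the Borel-Cantelli lemma gives
        m(limsup_k {|f_k - f| > eps}) = 0, i.e. for a.e. x, |f_k(x) - f(x)| <= eps for all large k.
        Applying this with eps = 1/j for j = 1, 2, ... and intersecting the countably many full-measure sets,
        for a.e. x we get limsup_k |f_k(x) - f(x)| <= 1/j for every j, hence f_k -> f almost everywhere.
Conclusion: series converges; Borel-Cantelli yields f_k -> f a.e.


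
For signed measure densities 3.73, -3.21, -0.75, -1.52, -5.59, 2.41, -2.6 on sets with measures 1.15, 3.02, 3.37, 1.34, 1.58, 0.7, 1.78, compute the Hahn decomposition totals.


Step 1: Compute signed measure on each set:
  Set 1: 3.73 * 1.15 = 4.2895
  Set 2: -3.21 * 3.02 = -9.6942
  Set 3: -0.75 * 3.37 = -2.5275
  Set 4: -1.52 * 1.34 = -2.0368
  Set 5: -5.59 * 1.58 = -8.8322
  Set 6: 2.41 * 0.7 = 1.687
  Set 7: -2.6 * 1.78 = -4.628
Step 2: Total signed measure = (4.2895) + (-9.6942) + (-2.5275) + (-2.0368) + (-8.8322) + (1.687) + (-4.628)
     = -21.7422
Step 3: Positive part mu+(X) = sum of positive contributions = 5.9765
Step 4: Negative part mu-(X) = |sum of negative contributions| = 27.7187


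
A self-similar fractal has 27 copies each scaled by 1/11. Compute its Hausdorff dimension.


For a self-similar set with N copies scaled by 1/r:
dim_H = log(N)/log(r) = log(27)/log(11)
= 3.295837/2.397895
= 1.374471


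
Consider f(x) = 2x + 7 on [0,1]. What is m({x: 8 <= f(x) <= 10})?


f^(-1)([8, 10]) = {x : 8 <= 2x + 7 <= 10}
Solving: (8 - 7)/2 <= x <= (10 - 7)/2
= [0.5, 1.5]
Intersecting with [0,1]: [0.5, 1]
Measure = 1 - 0.5 = 0.5


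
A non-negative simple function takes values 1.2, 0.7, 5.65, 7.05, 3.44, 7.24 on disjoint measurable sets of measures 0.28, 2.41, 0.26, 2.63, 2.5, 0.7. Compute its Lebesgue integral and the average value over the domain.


Step 1: Integral = sum(value_i * measure_i)
= 1.2*0.28 + 0.7*2.41 + 5.65*0.26 + 7.05*2.63 + 3.44*2.5 + 7.24*0.7
= 0.336 + 1.687 + 1.469 + 18.5415 + 8.6 + 5.068
= 35.7015
Step 2: Total measure of domain = 0.28 + 2.41 + 0.26 + 2.63 + 2.5 + 0.7 = 8.78
Step 3: Average value = 35.7015 / 8.78 = 4.06623


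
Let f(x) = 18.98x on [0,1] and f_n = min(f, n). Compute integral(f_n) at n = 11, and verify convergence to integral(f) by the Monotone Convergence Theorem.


f(x) = 18.98x on [0,1]; f_n(x) = min(18.98x, n). At n = 11:
Step 1: f(x) reaches 11 at x = 11/18.98 = 0.579557
Step 2: integral(f_11) = integral(18.98x, 0, 0.579557) + integral(11, 0.579557, 1)
       = 18.98*0.579557^2/2 + 11*(1 - 0.579557)
       = 3.187566 + 4.624868
       = 7.812434
Step 3: As n -> infinity, f_n increases to f, so by MCT integral(f_n) -> integral(f) = 18.98/2 = 9.49.
Convergence: integral(f_11) = 7.812434 -> 9.49 as n -> infinity


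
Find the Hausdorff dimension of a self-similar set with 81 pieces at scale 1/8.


For a self-similar set with N copies scaled by 1/r:
dim_H = log(N)/log(r) = log(81)/log(8)
= 4.394449/2.079442
= 2.113283


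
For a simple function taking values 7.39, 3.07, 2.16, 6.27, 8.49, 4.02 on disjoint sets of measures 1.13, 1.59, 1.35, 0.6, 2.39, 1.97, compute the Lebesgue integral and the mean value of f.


Step 1: Integral = sum(value_i * measure_i)
= 7.39*1.13 + 3.07*1.59 + 2.16*1.35 + 6.27*0.6 + 8.49*2.39 + 4.02*1.97
= 8.3507 + 4.8813 + 2.916 + 3.762 + 20.2911 + 7.9194
= 48.1205
Step 2: Total measure of domain = 1.13 + 1.59 + 1.35 + 0.6 + 2.39 + 1.97 = 9.03
Step 3: Average value = 48.1205 / 9.03 = 5.328959


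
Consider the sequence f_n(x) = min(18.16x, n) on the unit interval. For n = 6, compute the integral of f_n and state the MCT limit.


f(x) = 18.16x on [0,1]; f_n(x) = min(18.16x, n). At n = 6:
Step 1: f(x) reaches 6 at x = 6/18.16 = 0.330396
Step 2: integral(f_6) = integral(18.16x, 0, 0.330396) + integral(6, 0.330396, 1)
       = 18.16*0.330396^2/2 + 6*(1 - 0.330396)
       = 0.991189 + 4.017621
       = 5.008811
Step 3: As n -> infinity, f_n increases to f, so by MCT integral(f_n) -> integral(f) = 18.16/2 = 9.08.
Convergence: integral(f_6) = 5.008811 -> 9.08 as n -> infinity


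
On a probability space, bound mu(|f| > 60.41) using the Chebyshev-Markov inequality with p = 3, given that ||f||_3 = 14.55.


Chebyshev/Markov inequality: mu(|f| > eps) <= (||f||_p / eps)^p
Step 1: ||f||_3 / eps = 14.55 / 60.41 = 0.240854
Step 2: Raise to power p = 3:
  (0.240854)^3 = 0.013972
Step 3: Therefore mu(|f| > 60.41) <= 0.013972


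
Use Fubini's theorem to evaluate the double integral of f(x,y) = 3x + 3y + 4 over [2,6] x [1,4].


By Fubini, integrate in x first, then y.
Step 1: Fix y, integrate over x in [2,6]:
  integral(3x + 3y + 4, x=2..6)
  = 3*(6^2 - 2^2)/2 + (3y + 4)*(6 - 2)
  = 48 + (3y + 4)*4
  = 48 + 12y + 16
  = 64 + 12y
Step 2: Integrate over y in [1,4]:
  integral(64 + 12y, y=1..4)
  = 64*3 + 12*(4^2 - 1^2)/2
  = 192 + 90
  = 282


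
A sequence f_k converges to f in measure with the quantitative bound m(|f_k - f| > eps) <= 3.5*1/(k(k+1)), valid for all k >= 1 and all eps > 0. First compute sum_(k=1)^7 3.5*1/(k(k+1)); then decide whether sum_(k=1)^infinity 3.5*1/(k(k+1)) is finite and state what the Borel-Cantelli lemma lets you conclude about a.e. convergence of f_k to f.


Step 1: List the terms 3.5*1/(k(k+1)) for k = 1 to 7:
  k=1: 1.75
  k=2: 0.583333
  k=3: 0.291667
  k=4: 0.175
  k=5: 0.116667
  k=6: 0.083333
  k=7: 0.0625
Step 2: Partial sum = 1.75 + 0.583333 + 0.291667 + 0.175 + 0.116667 + 0.083333 + 0.0625
     = 3.0625
Step 3: The full series sum_(k>=1) 3.5*1/(k(k+1)) converges (telescoping series sum 1/(k(k+1)) = 1; a constant multiple of a convergent series converges).
Step 4: Fix eps > 0. Since sum_k m(|f_k - f| > eps) < infinity, the Borel-Cantelli lemma gives
        m(limsup_k {|f_k - f| > eps}) = 0, i.e. for a.e. x, |f_k(x) - f(x)| <= eps for all large k.
        Applying this with eps = 1/j for j = 1, 2, ... and intersecting the countably many full-measure sets,
        for a.e. x we get limsup_k |f_k(x) - f(x)| <= 1/j for every j, hence f_k -> f almost everywhere.
Conclusion: series converges; Borel-Cantelli yields f_k -> f a.e.


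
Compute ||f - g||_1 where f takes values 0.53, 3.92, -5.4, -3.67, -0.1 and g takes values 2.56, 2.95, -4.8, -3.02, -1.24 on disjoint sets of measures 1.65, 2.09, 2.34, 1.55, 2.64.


Step 1: Compute differences f_i - g_i:
  0.53 - 2.56 = -2.03
  3.92 - 2.95 = 0.97
  -5.4 - -4.8 = -0.6
  -3.67 - -3.02 = -0.65
  -0.1 - -1.24 = 1.14
Step 2: Compute |diff|^1 * measure for each set:
  |-2.03|^1 * 1.65 = 2.03 * 1.65 = 3.3495
  |0.97|^1 * 2.09 = 0.97 * 2.09 = 2.0273
  |-0.6|^1 * 2.34 = 0.6 * 2.34 = 1.404
  |-0.65|^1 * 1.55 = 0.65 * 1.55 = 1.0075
  |1.14|^1 * 2.64 = 1.14 * 2.64 = 3.0096
Step 3: Sum = 10.7979
Step 4: ||f-g||_1 = (10.7979)^(1/1) = 10.7979


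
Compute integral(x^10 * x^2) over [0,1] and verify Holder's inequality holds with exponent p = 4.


Step 1: Exact integral of f*g = integral(x^12, 0, 1) = 1/13
     = 0.076923
Step 2: Holder bound with p=4, q=1.333333:
  ||f||_p = (integral x^40 dx)^(1/4) = (1/41)^(1/4) = 0.395188
  ||g||_q = (integral x^2.666667 dx)^(1/1.333333) = (1/3.666667)^(1/1.333333) = 0.377395
Step 3: Holder bound = ||f||_p * ||g||_q = 0.395188 * 0.377395 = 0.149142
Verification: 0.076923 <= 0.149142 (Holder holds)


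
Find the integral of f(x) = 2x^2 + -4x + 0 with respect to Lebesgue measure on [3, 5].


The Lebesgue integral of a Riemann-integrable function agrees with the Riemann integral.
Antiderivative F(x) = (2/3)x^3 + (-4/2)x^2 + 0x
F(5) = (2/3)*5^3 + (-4/2)*5^2 + 0*5
     = (2/3)*125 + (-4/2)*25 + 0*5
     = 83.333333 + -50 + 0
     = 33.333333
F(3) = 0.0
Integral = F(5) - F(3) = 33.333333 - 0.0 = 33.333333


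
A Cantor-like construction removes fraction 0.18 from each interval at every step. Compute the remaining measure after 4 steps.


Step 1: At each step, fraction remaining = 1 - 0.18 = 0.82
Step 2: After 4 steps, measure = (0.82)^4
Step 3: Computing the power step by step:
  After step 1: 0.82
  After step 2: 0.6724
  After step 3: 0.551368
  After step 4: 0.452122
Result = 0.452122


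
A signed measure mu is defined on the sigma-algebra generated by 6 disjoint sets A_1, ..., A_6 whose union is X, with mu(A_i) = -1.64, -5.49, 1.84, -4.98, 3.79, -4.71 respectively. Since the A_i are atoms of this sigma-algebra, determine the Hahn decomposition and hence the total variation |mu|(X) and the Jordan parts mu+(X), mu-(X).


Step 1: Every measurable set is a union of atoms (the cells / points), so a Hahn decomposition is
  obtained by grouping atoms by sign: P = union of atoms with mu > 0, N = union of the remaining atoms.
  Atoms in P (indices): 3, 5;  atoms in N (indices): 1, 2, 4, 6
  Positive values: 1.84, 3.79
  Negative values: -1.64, -5.49, -4.98, -4.71
Step 2: mu+(X) = mu(P) = sum of positive atom values = 5.63
Step 3: mu-(X) = -mu(N) = sum of |negative atom values| = 16.82
Step 4: |mu|(X) = mu+(X) + mu-(X) = 5.63 + 16.82 = 22.45


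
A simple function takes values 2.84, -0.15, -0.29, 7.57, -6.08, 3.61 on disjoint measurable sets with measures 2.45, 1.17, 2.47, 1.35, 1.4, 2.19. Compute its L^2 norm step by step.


Step 1: Compute |f_i|^2 for each value:
  |2.84|^2 = 8.0656
  |-0.15|^2 = 0.0225
  |-0.29|^2 = 0.0841
  |7.57|^2 = 57.3049
  |-6.08|^2 = 36.9664
  |3.61|^2 = 13.0321
Step 2: Multiply by measures and sum:
  8.0656 * 2.45 = 19.76072
  0.0225 * 1.17 = 0.026325
  0.0841 * 2.47 = 0.207727
  57.3049 * 1.35 = 77.361615
  36.9664 * 1.4 = 51.75296
  13.0321 * 2.19 = 28.540299
Sum = 19.76072 + 0.026325 + 0.207727 + 77.361615 + 51.75296 + 28.540299 = 177.649646
Step 3: Take the p-th root:
||f||_2 = (177.649646)^(1/2) = 13.328528


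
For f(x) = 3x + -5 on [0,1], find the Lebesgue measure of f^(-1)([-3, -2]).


f^(-1)([-3, -2]) = {x : -3 <= 3x + -5 <= -2}
Solving: (-3 - -5)/3 <= x <= (-2 - -5)/3
= [0.666667, 1]
Intersecting with [0,1]: [0.666667, 1]
Measure = 1 - 0.666667 = 0.333333


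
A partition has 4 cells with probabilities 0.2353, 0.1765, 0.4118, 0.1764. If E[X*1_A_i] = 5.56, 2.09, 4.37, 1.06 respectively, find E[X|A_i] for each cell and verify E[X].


For each cell A_i: E[X|A_i] = E[X*1_A_i] / P(A_i)
Step 1: E[X|A_1] = 5.56 / 0.2353 = 23.629409
Step 2: E[X|A_2] = 2.09 / 0.1765 = 11.84136
Step 3: E[X|A_3] = 4.37 / 0.4118 = 10.611948
Step 4: E[X|A_4] = 1.06 / 0.1764 = 6.00907
Verification: E[X] = sum E[X*1_A_i] = 5.56 + 2.09 + 4.37 + 1.06 = 13.08


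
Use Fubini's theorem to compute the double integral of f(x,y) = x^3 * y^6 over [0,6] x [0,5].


By Fubini's theorem, the double integral factors as a product of single integrals:
Step 1: integral_0^6 x^3 dx = [x^4/4] from 0 to 6
     = 6^4/4 = 324
Step 2: integral_0^5 y^6 dy = [y^7/7] from 0 to 5
     = 5^7/7 = 11160.714286
Step 3: Double integral = 324 * 11160.714286 = 3.616071e+06


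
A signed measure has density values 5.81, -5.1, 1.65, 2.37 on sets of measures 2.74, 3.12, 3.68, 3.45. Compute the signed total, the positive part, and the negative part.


Step 1: Compute signed measure on each set:
  Set 1: 5.81 * 2.74 = 15.9194
  Set 2: -5.1 * 3.12 = -15.912
  Set 3: 1.65 * 3.68 = 6.072
  Set 4: 2.37 * 3.45 = 8.1765
Step 2: Total signed measure = (15.9194) + (-15.912) + (6.072) + (8.1765)
     = 14.2559
Step 3: Positive part mu+(X) = sum of positive contributions = 30.1679
Step 4: Negative part mu-(X) = |sum of negative contributions| = 15.912


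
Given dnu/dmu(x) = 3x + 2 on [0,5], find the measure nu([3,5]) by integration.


nu(A) = integral_A (dnu/dmu) dmu = integral_3^5 (3x + 2) dx
Step 1: Antiderivative F(x) = (3/2)x^2 + 2x
Step 2: F(5) = (3/2)*5^2 + 2*5 = 37.5 + 10 = 47.5
Step 3: F(3) = (3/2)*3^2 + 2*3 = 13.5 + 6 = 19.5
Step 4: nu([3,5]) = F(5) - F(3) = 47.5 - 19.5 = 28


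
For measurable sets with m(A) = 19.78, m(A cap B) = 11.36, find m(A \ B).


m(A \ B) = m(A) - m(A n B)
= 19.78 - 11.36
= 8.42


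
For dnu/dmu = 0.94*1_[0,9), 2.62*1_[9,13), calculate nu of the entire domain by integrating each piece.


Integrate each piece of the Radon-Nikodym derivative:
Step 1: integral_0^9 0.94 dx = 0.94*(9-0) = 0.94*9 = 8.46
Step 2: integral_9^13 2.62 dx = 2.62*(13-9) = 2.62*4 = 10.48
Total: 8.46 + 10.48 = 18.94


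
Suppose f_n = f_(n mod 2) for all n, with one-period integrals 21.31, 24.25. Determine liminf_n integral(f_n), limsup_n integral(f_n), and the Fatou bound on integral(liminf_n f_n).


The sequence (integral(f_n)) is periodic with period 2, repeating the values 21.31, 24.25 indefinitely.
Step 1: For a periodic sequence, every tail (a_m, a_(m+1), ...) contains all 2 period values infinitely often.
Step 2: Hence inf of every tail = min of the period values = min(21.31, 24.25) = 21.31.
        liminf_n integral(f_n) = sup over m of (inf of tail from m) = 21.31.
Step 3: Similarly sup of every tail = max of the period values = 24.25.
        limsup_n integral(f_n) = 24.25.
Step 4: Fatou's lemma: integral(liminf_n f_n) <= liminf_n integral(f_n) = 21.31.
        So the integral of the pointwise liminf is at most 21.31.


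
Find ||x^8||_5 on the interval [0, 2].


Step 1: ||f||_5 = (integral_0^2 |x^8|^5 dx)^(1/5)
     = (integral_0^2 x^40 dx)^(1/5)
Step 2: integral_0^2 x^40 dx = [x^41/(41)] from 0 to 2 = 2^41/41
     = 2199023255552/41 = 5.363471e+10
Step 3: ||f||_5 = (5.363471e+10)^(1/5) = 139.923027


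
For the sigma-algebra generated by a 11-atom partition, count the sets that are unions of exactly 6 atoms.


Each element of F is a union of some subset of the 11 atoms.
Elements that are unions of exactly 6 atoms correspond to 6-element subsets of the 11 atoms.
Count = C(11, 6) = 11! / (6! * 5!) = 462.


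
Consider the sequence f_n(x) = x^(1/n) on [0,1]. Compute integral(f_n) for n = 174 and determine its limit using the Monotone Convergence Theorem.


At n = 174: f_174(x) = x^(1/174).
Step 1: integral(x^(1/174), 0, 1) = [x^(1/174+1) / (1/174+1)] from 0 to 1
     = 1 / (1/174 + 1) = 1 / ((174+1)/174) = 174/(174+1)
     = 174/175 = 0.994286
Step 2: As n -> infinity, f_n(x) = x^(1/n) -> 1 for x in (0,1], and f_n is increasing in n.
By MCT, lim_n integral(f_n) = integral(lim_n f_n) = integral(1, 0, 1) = 1.
Step 3: Verify convergence: 174/175 = 0.994286 -> 1


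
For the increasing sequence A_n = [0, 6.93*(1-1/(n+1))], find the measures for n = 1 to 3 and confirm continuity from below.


By continuity of measure from below: if A_n increases to A, then m(A_n) -> m(A).
Here A = [0, 6.93], so m(A) = 6.93
Step 1: a_1 = 6.93*(1 - 1/2) = 3.465, m(A_1) = 3.465
Step 2: a_2 = 6.93*(1 - 1/3) = 4.62, m(A_2) = 4.62
Step 3: a_3 = 6.93*(1 - 1/4) = 5.1975, m(A_3) = 5.1975
Limit: m(A_n) -> m([0,6.93]) = 6.93


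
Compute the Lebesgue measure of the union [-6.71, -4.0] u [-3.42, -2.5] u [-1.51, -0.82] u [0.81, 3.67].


For pairwise disjoint intervals, m(union) = sum of lengths.
= (-4.0 - -6.71) + (-2.5 - -3.42) + (-0.82 - -1.51) + (3.67 - 0.81)
= 2.71 + 0.92 + 0.69 + 2.86
= 7.18


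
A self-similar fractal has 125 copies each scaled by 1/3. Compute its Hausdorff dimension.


For a self-similar set with N copies scaled by 1/r:
dim_H = log(N)/log(r) = log(125)/log(3)
= 4.828314/1.098612
= 4.394921


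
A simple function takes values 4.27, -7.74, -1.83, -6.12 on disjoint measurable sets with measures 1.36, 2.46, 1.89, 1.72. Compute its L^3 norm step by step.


Step 1: Compute |f_i|^3 for each value:
  |4.27|^3 = 77.854483
  |-7.74|^3 = 463.684824
  |-1.83|^3 = 6.128487
  |-6.12|^3 = 229.220928
Step 2: Multiply by measures and sum:
  77.854483 * 1.36 = 105.882097
  463.684824 * 2.46 = 1140.664667
  6.128487 * 1.89 = 11.58284
  229.220928 * 1.72 = 394.259996
Sum = 105.882097 + 1140.664667 + 11.58284 + 394.259996 = 1652.389601
Step 3: Take the p-th root:
||f||_3 = (1652.389601)^(1/3) = 11.822359


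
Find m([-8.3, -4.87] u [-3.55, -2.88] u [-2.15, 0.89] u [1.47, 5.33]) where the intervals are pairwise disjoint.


For pairwise disjoint intervals, m(union) = sum of lengths.
= (-4.87 - -8.3) + (-2.88 - -3.55) + (0.89 - -2.15) + (5.33 - 1.47)
= 3.43 + 0.67 + 3.04 + 3.86
= 11


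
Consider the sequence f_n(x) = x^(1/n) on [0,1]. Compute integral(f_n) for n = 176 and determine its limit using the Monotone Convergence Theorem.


At n = 176: f_176(x) = x^(1/176).
Step 1: integral(x^(1/176), 0, 1) = [x^(1/176+1) / (1/176+1)] from 0 to 1
     = 1 / (1/176 + 1) = 1 / ((176+1)/176) = 176/(176+1)
     = 176/177 = 0.99435
Step 2: As n -> infinity, f_n(x) = x^(1/n) -> 1 for x in (0,1], and f_n is increasing in n.
By MCT, lim_n integral(f_n) = integral(lim_n f_n) = integral(1, 0, 1) = 1.
Step 3: Verify convergence: 176/177 = 0.99435 -> 1


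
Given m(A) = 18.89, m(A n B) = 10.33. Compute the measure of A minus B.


m(A \ B) = m(A) - m(A n B)
= 18.89 - 10.33
= 8.56


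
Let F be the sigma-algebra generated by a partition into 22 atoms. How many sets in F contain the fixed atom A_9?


Each element of F is a union of some subset S of the 22 atoms.
The element contains A_9 iff A_9 is in S.
So we count subsets S of {A_1,...,A_22} with A_9 in S: choose freely among the other 21 atoms.
Count = 2^(22-1) = 2^21 = 2097152.


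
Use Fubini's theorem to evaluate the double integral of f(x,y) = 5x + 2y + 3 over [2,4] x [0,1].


By Fubini, integrate in x first, then y.
Step 1: Fix y, integrate over x in [2,4]:
  integral(5x + 2y + 3, x=2..4)
  = 5*(4^2 - 2^2)/2 + (2y + 3)*(4 - 2)
  = 30 + (2y + 3)*2
  = 30 + 4y + 6
  = 36 + 4y
Step 2: Integrate over y in [0,1]:
  integral(36 + 4y, y=0..1)
  = 36*1 + 4*(1^2 - 0^2)/2
  = 36 + 2
  = 38


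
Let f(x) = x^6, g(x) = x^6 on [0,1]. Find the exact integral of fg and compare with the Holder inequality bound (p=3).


Step 1: Exact integral of f*g = integral(x^12, 0, 1) = 1/13
     = 0.076923
Step 2: Holder bound with p=3, q=1.5:
  ||f||_p = (integral x^18 dx)^(1/3) = (1/19)^(1/3) = 0.374756
  ||g||_q = (integral x^9 dx)^(1/1.5) = (1/10)^(1/1.5) = 0.215443
Step 3: Holder bound = ||f||_p * ||g||_q = 0.374756 * 0.215443 = 0.080739
Verification: 0.076923 <= 0.080739 (Holder holds)


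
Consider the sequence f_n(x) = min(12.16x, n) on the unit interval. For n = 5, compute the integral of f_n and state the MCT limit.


f(x) = 12.16x on [0,1]; f_n(x) = min(12.16x, n). At n = 5:
Step 1: f(x) reaches 5 at x = 5/12.16 = 0.411184
Step 2: integral(f_5) = integral(12.16x, 0, 0.411184) + integral(5, 0.411184, 1)
       = 12.16*0.411184^2/2 + 5*(1 - 0.411184)
       = 1.027961 + 2.944079
       = 3.972039
Step 3: As n -> infinity, f_n increases to f, so by MCT integral(f_n) -> integral(f) = 12.16/2 = 6.08.
Convergence: integral(f_5) = 3.972039 -> 6.08 as n -> infinity


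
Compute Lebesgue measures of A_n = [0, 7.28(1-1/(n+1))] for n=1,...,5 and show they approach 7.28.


By continuity of measure from below: if A_n increases to A, then m(A_n) -> m(A).
Here A = [0, 7.28], so m(A) = 7.28
Step 1: a_1 = 7.28*(1 - 1/2) = 3.64, m(A_1) = 3.64
Step 2: a_2 = 7.28*(1 - 1/3) = 4.8533, m(A_2) = 4.8533
Step 3: a_3 = 7.28*(1 - 1/4) = 5.46, m(A_3) = 5.46
Step 4: a_4 = 7.28*(1 - 1/5) = 5.824, m(A_4) = 5.824
Step 5: a_5 = 7.28*(1 - 1/6) = 6.0667, m(A_5) = 6.0667
Limit: m(A_n) -> m([0,7.28]) = 7.28


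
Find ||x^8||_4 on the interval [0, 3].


Step 1: ||f||_4 = (integral_0^3 |x^8|^4 dx)^(1/4)
     = (integral_0^3 x^32 dx)^(1/4)
Step 2: integral_0^3 x^32 dx = [x^33/(33)] from 0 to 3 = 3^33/33
     = 5559060566555523/33 = 1.684564e+14
Step 3: ||f||_4 = (1.684564e+14)^(1/4) = 3602.648294


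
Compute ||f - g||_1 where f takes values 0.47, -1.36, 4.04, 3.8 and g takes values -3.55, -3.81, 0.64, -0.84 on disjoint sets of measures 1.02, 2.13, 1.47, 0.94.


Step 1: Compute differences f_i - g_i:
  0.47 - -3.55 = 4.02
  -1.36 - -3.81 = 2.45
  4.04 - 0.64 = 3.4
  3.8 - -0.84 = 4.64
Step 2: Compute |diff|^1 * measure for each set:
  |4.02|^1 * 1.02 = 4.02 * 1.02 = 4.1004
  |2.45|^1 * 2.13 = 2.45 * 2.13 = 5.2185
  |3.4|^1 * 1.47 = 3.4 * 1.47 = 4.998
  |4.64|^1 * 0.94 = 4.64 * 0.94 = 4.3616
Step 3: Sum = 18.6785
Step 4: ||f-g||_1 = (18.6785)^(1/1) = 18.6785


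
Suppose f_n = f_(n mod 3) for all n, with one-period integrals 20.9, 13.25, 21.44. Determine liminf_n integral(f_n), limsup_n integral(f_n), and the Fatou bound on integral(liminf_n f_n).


The sequence (integral(f_n)) is periodic with period 3, repeating the values 20.9, 13.25, 21.44 indefinitely.
Step 1: For a periodic sequence, every tail (a_m, a_(m+1), ...) contains all 3 period values infinitely often.
Step 2: Hence inf of every tail = min of the period values = min(20.9, 13.25, 21.44) = 13.25.
        liminf_n integral(f_n) = sup over m of (inf of tail from m) = 13.25.
Step 3: Similarly sup of every tail = max of the period values = 21.44.
        limsup_n integral(f_n) = 21.44.
Step 4: Fatou's lemma: integral(liminf_n f_n) <= liminf_n integral(f_n) = 13.25.
        So the integral of the pointwise liminf is at most 13.25.


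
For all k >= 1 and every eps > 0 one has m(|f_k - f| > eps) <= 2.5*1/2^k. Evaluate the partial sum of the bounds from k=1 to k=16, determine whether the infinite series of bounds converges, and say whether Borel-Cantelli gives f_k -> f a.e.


Step 1: List the terms 2.5*1/2^k for k = 1 to 16:
  k=1: 1.25
  k=2: 0.625
  k=3: 0.3125
  k=4: 0.15625
  k=5: 0.078125
  k=6: 0.039062
  k=7: 0.019531
  k=8: 0.009766
  k=9: 0.004883
  k=10: 0.002441
  k=11: 0.001221
  k=12: 6.103516e-04
  k=13: 3.051758e-04
  k=14: 1.525879e-04
  k=15: 7.629395e-05
  k=16: 3.814697e-05
Step 2: Partial sum = 1.25 + 0.625 + 0.3125 + 0.15625 + 0.078125 + 0.039062 + 0.019531 + 0.009766 + 0.004883 + 0.002441 + 0.001221 + 6.103516e-04 + 3.051758e-04 + 1.525879e-04 + 7.629395e-05 + 3.814697e-05
     = 2.499962
Step 3: The full series sum_(k>=1) 2.5*1/2^k converges (geometric series with ratio 1/2 < 1; a constant multiple of a convergent series converges).
Step 4: Fix eps > 0. Since sum_k m(|f_k - f| > eps) < infinity, the Borel-Cantelli lemma gives
        m(limsup_k {|f_k - f| > eps}) = 0, i.e. for a.e. x, |f_k(x) - f(x)| <= eps for all large k.
        Applying this with eps = 1/j for j = 1, 2, ... and intersecting the countably many full-measure sets,
        for a.e. x we get limsup_k |f_k(x) - f(x)| <= 1/j for every j, hence f_k -> f almost everywhere.
Conclusion: series converges; Borel-Cantelli yields f_k -> f a.e.
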